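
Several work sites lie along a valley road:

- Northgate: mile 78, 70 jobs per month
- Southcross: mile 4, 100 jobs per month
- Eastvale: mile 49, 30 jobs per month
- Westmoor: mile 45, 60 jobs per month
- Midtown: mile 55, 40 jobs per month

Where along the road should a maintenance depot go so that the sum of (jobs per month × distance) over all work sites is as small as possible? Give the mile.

For a sum of weighted absolute distances on a line, the optimum is the weighted median (not the mean). Total weight W = 300; half-weight = 150.
Sort by position and accumulate weight:
  mile 4 (Southcross, w=100) → cum 100
  mile 45 (Westmoor, w=60) → cum 160  ≥ 150 → median here
  mile 49 (Eastvale, w=30) → cum 190
  mile 55 (Midtown, w=40) → cum 230
  mile 78 (Northgate, w=70) → cum 300
Optimal location: mile 45.

x = 45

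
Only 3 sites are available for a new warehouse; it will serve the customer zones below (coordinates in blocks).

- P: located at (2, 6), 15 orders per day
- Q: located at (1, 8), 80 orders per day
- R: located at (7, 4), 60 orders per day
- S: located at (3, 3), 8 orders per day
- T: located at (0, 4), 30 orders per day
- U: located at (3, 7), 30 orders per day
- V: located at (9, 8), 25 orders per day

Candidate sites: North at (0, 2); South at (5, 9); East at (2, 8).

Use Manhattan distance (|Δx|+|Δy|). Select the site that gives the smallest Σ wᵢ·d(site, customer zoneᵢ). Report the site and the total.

East, total 1113 blocks

Total weighted distance at each candidate:
  North (0, 2): total = 1897
  South (5, 9): total = 1519
  East (2, 8): total = 1113
Minimum is at East with total 1113 blocks.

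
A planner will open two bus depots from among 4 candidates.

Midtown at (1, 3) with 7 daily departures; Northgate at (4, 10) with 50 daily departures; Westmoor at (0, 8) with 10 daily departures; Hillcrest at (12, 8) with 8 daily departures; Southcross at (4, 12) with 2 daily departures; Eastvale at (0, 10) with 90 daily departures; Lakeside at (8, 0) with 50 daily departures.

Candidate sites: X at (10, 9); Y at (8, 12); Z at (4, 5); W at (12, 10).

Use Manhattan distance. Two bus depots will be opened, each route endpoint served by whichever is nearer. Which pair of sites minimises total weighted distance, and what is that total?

{Z, W}, total 1645

Evaluate every pair (each demand assigned to the nearer of the two):
  {Z, W}: total = 1645
  {X, Z}: total = 1653
  {Y, Z}: total = 1687
  {X, Y}: total = 1997
  {Y, W}: total = 2056
  {X, W}: total = 2139
Best pair: {Z, W} with total 1645.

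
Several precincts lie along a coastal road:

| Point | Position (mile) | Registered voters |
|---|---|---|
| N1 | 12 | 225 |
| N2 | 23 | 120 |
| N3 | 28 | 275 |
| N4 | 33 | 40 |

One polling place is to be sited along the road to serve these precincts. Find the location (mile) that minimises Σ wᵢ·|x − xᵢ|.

x = 23

For a sum of weighted absolute distances on a line, the optimum is the weighted median (not the mean). Total weight W = 660; half-weight = 330.
Sort by position and accumulate weight:
  mile 12 (N1, w=225) → cum 225
  mile 23 (N2, w=120) → cum 345  ≥ 330 → median here
  mile 28 (N3, w=275) → cum 620
  mile 33 (N4, w=40) → cum 660
Optimal location: mile 23.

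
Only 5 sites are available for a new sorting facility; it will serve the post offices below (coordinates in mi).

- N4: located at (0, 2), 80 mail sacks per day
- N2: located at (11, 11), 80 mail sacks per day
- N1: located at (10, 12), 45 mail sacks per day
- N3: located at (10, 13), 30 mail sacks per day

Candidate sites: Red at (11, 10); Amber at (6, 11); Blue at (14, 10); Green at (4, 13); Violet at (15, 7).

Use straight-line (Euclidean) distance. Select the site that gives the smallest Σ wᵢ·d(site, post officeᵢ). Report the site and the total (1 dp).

Red, total 1363.6 mi

Total weighted distance at each candidate:
  Red (11, 10): total = 1363.6
  Amber (6, 11): total = 1585.0
  Blue (14, 10): total = 1894.2
  Green (4, 13): total = 1972.5
  Violet (15, 7): total = 2270.0
Minimum is at Red with total 1363.6 mi.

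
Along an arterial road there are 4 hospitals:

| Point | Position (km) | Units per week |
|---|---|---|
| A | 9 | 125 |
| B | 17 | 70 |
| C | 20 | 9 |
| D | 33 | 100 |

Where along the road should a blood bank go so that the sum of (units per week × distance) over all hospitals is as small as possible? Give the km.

For a sum of weighted absolute distances on a line, the optimum is the weighted median (not the mean). Total weight W = 304; half-weight = 152.
Sort by position and accumulate weight:
  km 9 (A, w=125) → cum 125
  km 17 (B, w=70) → cum 195  ≥ 152 → median here
  km 20 (C, w=9) → cum 204
  km 33 (D, w=100) → cum 304
Optimal location: km 17.

x = 17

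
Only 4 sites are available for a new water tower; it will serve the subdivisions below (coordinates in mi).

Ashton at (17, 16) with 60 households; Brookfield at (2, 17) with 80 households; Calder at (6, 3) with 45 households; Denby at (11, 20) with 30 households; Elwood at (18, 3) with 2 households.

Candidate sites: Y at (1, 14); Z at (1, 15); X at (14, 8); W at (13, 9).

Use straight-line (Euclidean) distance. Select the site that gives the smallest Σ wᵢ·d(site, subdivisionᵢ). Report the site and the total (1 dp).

Z, total 2102.8 mi

Total weighted distance at each candidate:
  Y (1, 14): total = 2154.5
  Z (1, 15): total = 2102.8
  X (14, 8): total = 2521.1
  W (13, 9): total = 2337.8
Minimum is at Z with total 2102.8 mi.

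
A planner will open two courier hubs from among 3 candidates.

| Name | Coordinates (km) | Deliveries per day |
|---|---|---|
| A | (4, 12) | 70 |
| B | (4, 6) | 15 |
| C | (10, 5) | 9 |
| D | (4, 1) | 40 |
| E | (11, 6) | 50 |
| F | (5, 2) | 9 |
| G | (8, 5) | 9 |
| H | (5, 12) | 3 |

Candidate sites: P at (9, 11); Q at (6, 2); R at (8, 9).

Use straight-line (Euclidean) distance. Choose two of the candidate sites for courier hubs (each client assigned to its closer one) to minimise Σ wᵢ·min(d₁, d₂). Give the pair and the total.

Evaluate every pair (each demand assigned to the nearer of the two):
  {Q, R}: total = 813.1
  {P, Q}: total = 881.5
  {P, R}: total = 1152.1
Best pair: {Q, R} with total 813.1.

{Q, R}, total 813.1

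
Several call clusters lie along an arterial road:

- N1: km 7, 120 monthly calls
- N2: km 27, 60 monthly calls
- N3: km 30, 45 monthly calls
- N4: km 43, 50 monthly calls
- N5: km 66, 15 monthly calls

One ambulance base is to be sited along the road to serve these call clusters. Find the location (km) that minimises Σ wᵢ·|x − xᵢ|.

x = 27

For a sum of weighted absolute distances on a line, the optimum is the weighted median (not the mean). Total weight W = 290; half-weight = 145.
Sort by position and accumulate weight:
  km 7 (N1, w=120) → cum 120
  km 27 (N2, w=60) → cum 180  ≥ 145 → median here
  km 30 (N3, w=45) → cum 225
  km 43 (N4, w=50) → cum 275
  km 66 (N5, w=15) → cum 290
Optimal location: km 27.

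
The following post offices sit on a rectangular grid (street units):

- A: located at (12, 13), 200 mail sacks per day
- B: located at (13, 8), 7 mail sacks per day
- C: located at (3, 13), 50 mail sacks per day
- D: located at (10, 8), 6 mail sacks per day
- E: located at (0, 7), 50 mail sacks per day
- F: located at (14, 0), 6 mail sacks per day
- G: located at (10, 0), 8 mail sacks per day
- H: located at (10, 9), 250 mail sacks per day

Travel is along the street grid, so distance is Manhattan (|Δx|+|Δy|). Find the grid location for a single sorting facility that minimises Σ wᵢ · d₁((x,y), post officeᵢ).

(10, 9)

Manhattan distance separates: Σwᵢ(|x−xᵢ|+|y−yᵢ|) = Σwᵢ|x−xᵢ| + Σwᵢ|y−yᵢ|, so x and y are optimised independently as 1-D weighted medians.
Total weight W = 577; half = 288.5.
x-coordinate, sorted with cumulative weight:
  x=0 (E, w=50) cum 50
  x=3 (C, w=50) cum 100
  x=10 (D, w=6) cum 106
  x=10 (G, w=8) cum 114
  x=10 (H, w=250) cum 364  ← median
  x=12 (A, w=200) cum 564
  x=13 (B, w=7) cum 571
  x=14 (F, w=6) cum 577
⇒ x* = 10
y-coordinate, sorted with cumulative weight:
  y=0 (F, w=6) cum 6
  y=0 (G, w=8) cum 14
  y=7 (E, w=50) cum 64
  y=8 (B, w=7) cum 71
  y=8 (D, w=6) cum 77
  y=9 (H, w=250) cum 327  ← median
  y=13 (A, w=200) cum 527
  y=13 (C, w=50) cum 577
⇒ y* = 9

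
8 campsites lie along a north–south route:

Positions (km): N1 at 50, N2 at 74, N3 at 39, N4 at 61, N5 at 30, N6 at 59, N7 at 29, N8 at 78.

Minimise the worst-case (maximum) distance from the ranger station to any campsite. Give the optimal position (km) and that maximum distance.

The 1-center on a line is the midpoint of the two extreme points: leftmost at 29, rightmost at 78.
Optimal location = (29 + 78)/2 = 53.5; maximum distance = (78 − 29)/2 = 24.5.

location 53.5, max distance 24.5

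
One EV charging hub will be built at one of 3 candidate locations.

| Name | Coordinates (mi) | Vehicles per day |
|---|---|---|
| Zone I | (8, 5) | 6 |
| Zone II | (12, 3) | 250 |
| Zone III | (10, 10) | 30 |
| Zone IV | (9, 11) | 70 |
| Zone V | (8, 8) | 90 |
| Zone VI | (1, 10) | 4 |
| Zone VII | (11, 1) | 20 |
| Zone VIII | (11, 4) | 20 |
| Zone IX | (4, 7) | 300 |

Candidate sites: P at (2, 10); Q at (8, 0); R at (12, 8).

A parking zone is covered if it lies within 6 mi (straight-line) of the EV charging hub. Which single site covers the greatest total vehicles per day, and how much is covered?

Coverage radius r = 6 mi; a point is covered iff (Δx)²+(Δy)² ≤ 6² = 36.
  P (2, 10): covers {Zone VI, Zone IX} → 304
  Q (8, 0): covers {Zone I, Zone II, Zone VII, Zone VIII} → 296
  R (12, 8): covers {Zone I, Zone II, Zone III, Zone IV, Zone V, Zone VIII} → 466
Maximum coverage at R: 466 vehicles per day.

R, covering 466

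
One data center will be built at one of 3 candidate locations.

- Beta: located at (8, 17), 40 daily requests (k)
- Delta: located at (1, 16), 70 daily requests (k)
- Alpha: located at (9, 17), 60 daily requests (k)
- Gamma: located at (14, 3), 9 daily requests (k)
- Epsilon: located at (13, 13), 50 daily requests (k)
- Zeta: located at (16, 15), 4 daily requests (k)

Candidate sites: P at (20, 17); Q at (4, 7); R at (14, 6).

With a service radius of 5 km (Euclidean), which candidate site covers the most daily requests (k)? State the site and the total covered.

R, covering 9

Coverage radius r = 5 km; a point is covered iff (Δx)²+(Δy)² ≤ 5² = 25.
  P (20, 17): covers {Zeta} → 4
  Q (4, 7): covers {none} → 0
  R (14, 6): covers {Gamma} → 9
Maximum coverage at R: 9 daily requests (k).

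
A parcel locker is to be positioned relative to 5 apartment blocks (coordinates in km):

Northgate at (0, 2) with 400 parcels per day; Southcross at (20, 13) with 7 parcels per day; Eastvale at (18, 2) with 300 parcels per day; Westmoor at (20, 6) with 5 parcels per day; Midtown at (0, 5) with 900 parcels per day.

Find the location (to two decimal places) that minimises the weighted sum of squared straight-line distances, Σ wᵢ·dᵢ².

(3.50, 3.74)

The minimiser of Σwᵢ‖p−pᵢ‖² is the weighted centroid p* = (Σwᵢpᵢ)/(Σwᵢ).
Σwᵢ = 1612.
Σwᵢxᵢ = 400·0 + 7·20 + 300·18 + 5·20 + 900·0 = 5640.
Σwᵢyᵢ = 400·2 + 7·13 + 300·2 + 5·6 + 900·5 = 6021.
x* = 5640/1612 = 3.50, y* = 6021/1612 = 3.74.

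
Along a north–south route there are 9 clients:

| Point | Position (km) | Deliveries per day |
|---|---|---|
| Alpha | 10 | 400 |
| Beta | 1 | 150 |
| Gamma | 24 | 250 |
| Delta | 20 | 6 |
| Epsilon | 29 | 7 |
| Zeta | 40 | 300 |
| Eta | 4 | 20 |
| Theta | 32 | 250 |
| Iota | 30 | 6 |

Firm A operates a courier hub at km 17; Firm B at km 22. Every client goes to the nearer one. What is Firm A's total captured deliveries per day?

570

The indifferent point is the midpoint (17+22)/2 = 19.5; clients left of it (closer to Firm A at 17) go to Firm A, those right go to Firm B.
  Beta at 1 (w=150) → Firm A
  Eta at 4 (w=20) → Firm A
  Alpha at 10 (w=400) → Firm A
  Delta at 20 (w=6) → Firm B
  Gamma at 24 (w=250) → Firm B
  Epsilon at 29 (w=7) → Firm B
  Iota at 30 (w=6) → Firm B
  Theta at 32 (w=250) → Firm B
  Zeta at 40 (w=300) → Firm B
Firm A captures 570; Firm B captures 819.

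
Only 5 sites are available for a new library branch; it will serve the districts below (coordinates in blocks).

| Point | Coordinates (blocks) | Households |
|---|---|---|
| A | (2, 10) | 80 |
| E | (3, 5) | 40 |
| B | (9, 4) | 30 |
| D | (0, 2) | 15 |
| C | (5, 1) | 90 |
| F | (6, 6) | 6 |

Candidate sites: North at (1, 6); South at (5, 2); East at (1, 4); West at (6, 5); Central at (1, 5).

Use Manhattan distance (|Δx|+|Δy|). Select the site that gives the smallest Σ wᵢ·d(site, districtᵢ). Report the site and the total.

Total weighted distance at each candidate:
  North (1, 6): total = 1735
  South (5, 2): total = 1455
  East (1, 4): total = 1637
  West (6, 5): total = 1551
  Central (1, 5): total = 1646
Minimum is at South with total 1455 blocks.

South, total 1455 blocks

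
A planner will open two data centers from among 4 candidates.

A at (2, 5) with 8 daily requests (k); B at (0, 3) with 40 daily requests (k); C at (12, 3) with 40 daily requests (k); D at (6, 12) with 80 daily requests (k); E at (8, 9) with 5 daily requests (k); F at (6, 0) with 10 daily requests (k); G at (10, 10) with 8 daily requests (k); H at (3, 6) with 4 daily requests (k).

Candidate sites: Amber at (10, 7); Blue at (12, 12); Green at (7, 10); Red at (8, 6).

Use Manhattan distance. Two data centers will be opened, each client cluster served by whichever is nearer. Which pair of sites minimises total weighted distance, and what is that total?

{Green, Red}, total 1150

Evaluate every pair (each demand assigned to the nearer of the two):
  {Green, Red}: total = 1150
  {Amber, Green}: total = 1296
  {Blue, Red}: total = 1403
  {Blue, Green}: total = 1416
  {Amber, Red}: total = 1515
  {Amber, Blue}: total = 1546
Best pair: {Green, Red} with total 1150.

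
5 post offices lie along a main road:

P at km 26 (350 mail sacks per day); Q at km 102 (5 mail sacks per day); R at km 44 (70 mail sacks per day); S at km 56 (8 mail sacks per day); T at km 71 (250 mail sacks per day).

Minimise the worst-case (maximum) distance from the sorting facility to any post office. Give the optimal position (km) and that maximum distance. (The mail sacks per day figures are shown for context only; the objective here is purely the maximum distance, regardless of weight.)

location 64, max distance 38

The 1-center on a line is the midpoint of the two extreme points: leftmost at 26, rightmost at 102.
Optimal location = (26 + 102)/2 = 64; maximum distance = (102 − 26)/2 = 38.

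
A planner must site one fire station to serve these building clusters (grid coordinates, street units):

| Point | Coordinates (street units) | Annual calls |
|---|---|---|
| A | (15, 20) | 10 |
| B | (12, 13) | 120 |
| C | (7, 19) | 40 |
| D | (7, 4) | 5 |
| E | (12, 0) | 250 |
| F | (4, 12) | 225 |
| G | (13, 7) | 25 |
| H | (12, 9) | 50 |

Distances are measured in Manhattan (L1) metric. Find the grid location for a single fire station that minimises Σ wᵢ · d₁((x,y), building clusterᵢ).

(12, 12)

Manhattan distance separates: Σwᵢ(|x−xᵢ|+|y−yᵢ|) = Σwᵢ|x−xᵢ| + Σwᵢ|y−yᵢ|, so x and y are optimised independently as 1-D weighted medians.
Total weight W = 725; half = 362.5.
x-coordinate, sorted with cumulative weight:
  x=4 (F, w=225) cum 225
  x=7 (C, w=40) cum 265
  x=7 (D, w=5) cum 270
  x=12 (B, w=120) cum 390  ← median
  x=12 (E, w=250) cum 640
  x=12 (H, w=50) cum 690
  x=13 (G, w=25) cum 715
  x=15 (A, w=10) cum 725
⇒ x* = 12
y-coordinate, sorted with cumulative weight:
  y=0 (E, w=250) cum 250
  y=4 (D, w=5) cum 255
  y=7 (G, w=25) cum 280
  y=9 (H, w=50) cum 330
  y=12 (F, w=225) cum 555  ← median
  y=13 (B, w=120) cum 675
  y=19 (C, w=40) cum 715
  y=20 (A, w=10) cum 725
⇒ y* = 12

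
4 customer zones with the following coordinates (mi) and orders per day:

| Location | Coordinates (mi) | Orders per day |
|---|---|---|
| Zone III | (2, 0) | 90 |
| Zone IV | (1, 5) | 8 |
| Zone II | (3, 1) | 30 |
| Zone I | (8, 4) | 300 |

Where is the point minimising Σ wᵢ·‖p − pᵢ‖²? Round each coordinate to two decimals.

The minimiser of Σwᵢ‖p−pᵢ‖² is the weighted centroid p* = (Σwᵢpᵢ)/(Σwᵢ).
Σwᵢ = 428.
Σwᵢxᵢ = 90·2 + 8·1 + 30·3 + 300·8 = 2678.
Σwᵢyᵢ = 90·0 + 8·5 + 30·1 + 300·4 = 1270.
x* = 2678/428 = 6.26, y* = 1270/428 = 2.97.

(6.26, 2.97)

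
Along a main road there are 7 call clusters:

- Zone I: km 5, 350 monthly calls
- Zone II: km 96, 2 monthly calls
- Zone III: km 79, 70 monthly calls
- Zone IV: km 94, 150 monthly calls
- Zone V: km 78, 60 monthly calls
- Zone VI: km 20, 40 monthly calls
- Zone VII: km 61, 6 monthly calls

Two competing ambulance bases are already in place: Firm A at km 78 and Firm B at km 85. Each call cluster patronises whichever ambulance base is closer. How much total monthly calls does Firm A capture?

The indifferent point is the midpoint (78+85)/2 = 81.5; call clusters left of it (closer to Firm A at 78) go to Firm A, those right go to Firm B.
  Zone I at 5 (w=350) → Firm A
  Zone VI at 20 (w=40) → Firm A
  Zone VII at 61 (w=6) → Firm A
  Zone V at 78 (w=60) → Firm A
  Zone III at 79 (w=70) → Firm A
  Zone IV at 94 (w=150) → Firm B
  Zone II at 96 (w=2) → Firm B
Firm A captures 526; Firm B captures 152.

526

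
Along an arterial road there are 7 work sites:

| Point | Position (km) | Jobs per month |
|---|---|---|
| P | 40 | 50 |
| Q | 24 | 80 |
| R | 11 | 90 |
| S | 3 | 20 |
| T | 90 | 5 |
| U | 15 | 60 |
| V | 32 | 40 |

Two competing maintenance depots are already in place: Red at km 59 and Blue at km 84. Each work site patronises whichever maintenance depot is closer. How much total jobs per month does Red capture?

The indifferent point is the midpoint (59+84)/2 = 71.5; work sites left of it (closer to Red at 59) go to Red, those right go to Blue.
  S at 3 (w=20) → Red
  R at 11 (w=90) → Red
  U at 15 (w=60) → Red
  Q at 24 (w=80) → Red
  V at 32 (w=40) → Red
  P at 40 (w=50) → Red
  T at 90 (w=5) → Blue
Red captures 340; Blue captures 5.

340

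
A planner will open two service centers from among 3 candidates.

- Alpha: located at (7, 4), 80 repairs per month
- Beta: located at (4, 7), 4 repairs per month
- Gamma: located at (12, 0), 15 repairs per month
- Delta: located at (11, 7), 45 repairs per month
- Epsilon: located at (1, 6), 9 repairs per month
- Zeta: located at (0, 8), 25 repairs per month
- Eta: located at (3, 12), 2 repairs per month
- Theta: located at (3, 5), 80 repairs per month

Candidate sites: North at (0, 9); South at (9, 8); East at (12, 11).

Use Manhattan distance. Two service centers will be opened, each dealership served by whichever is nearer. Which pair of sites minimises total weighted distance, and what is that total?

Evaluate every pair (each demand assigned to the nearer of the two):
  {North, South}: total = 1437
  {South, East}: total = 1859
  {North, East}: total = 2007
Best pair: {North, South} with total 1437.

{North, South}, total 1437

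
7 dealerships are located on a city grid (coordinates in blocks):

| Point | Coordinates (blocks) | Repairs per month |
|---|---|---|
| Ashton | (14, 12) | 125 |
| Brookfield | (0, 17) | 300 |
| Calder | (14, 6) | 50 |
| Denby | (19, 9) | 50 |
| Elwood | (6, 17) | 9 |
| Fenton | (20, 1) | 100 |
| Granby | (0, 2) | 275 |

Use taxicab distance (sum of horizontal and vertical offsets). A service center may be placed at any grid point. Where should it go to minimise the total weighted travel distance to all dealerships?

(0, 9)

Manhattan distance separates: Σwᵢ(|x−xᵢ|+|y−yᵢ|) = Σwᵢ|x−xᵢ| + Σwᵢ|y−yᵢ|, so x and y are optimised independently as 1-D weighted medians.
Total weight W = 909; half = 454.5.
x-coordinate, sorted with cumulative weight:
  x=0 (Brookfield, w=300) cum 300
  x=0 (Granby, w=275) cum 575  ← median
  x=6 (Elwood, w=9) cum 584
  x=14 (Ashton, w=125) cum 709
  x=14 (Calder, w=50) cum 759
  x=19 (Denby, w=50) cum 809
  x=20 (Fenton, w=100) cum 909
⇒ x* = 0
y-coordinate, sorted with cumulative weight:
  y=1 (Fenton, w=100) cum 100
  y=2 (Granby, w=275) cum 375
  y=6 (Calder, w=50) cum 425
  y=9 (Denby, w=50) cum 475  ← median
  y=12 (Ashton, w=125) cum 600
  y=17 (Brookfield, w=300) cum 900
  y=17 (Elwood, w=9) cum 909
⇒ y* = 9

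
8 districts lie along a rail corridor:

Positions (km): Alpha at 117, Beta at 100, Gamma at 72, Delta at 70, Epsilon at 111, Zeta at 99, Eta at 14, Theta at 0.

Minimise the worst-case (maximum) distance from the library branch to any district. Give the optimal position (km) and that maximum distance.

The 1-center on a line is the midpoint of the two extreme points: leftmost at 0, rightmost at 117.
Optimal location = (0 + 117)/2 = 58.5; maximum distance = (117 − 0)/2 = 58.5.

location 58.5, max distance 58.5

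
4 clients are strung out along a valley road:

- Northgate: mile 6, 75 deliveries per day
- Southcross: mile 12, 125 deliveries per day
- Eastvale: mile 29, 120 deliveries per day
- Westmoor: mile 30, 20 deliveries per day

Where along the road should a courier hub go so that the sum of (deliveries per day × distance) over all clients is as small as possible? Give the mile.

x = 12

For a sum of weighted absolute distances on a line, the optimum is the weighted median (not the mean). Total weight W = 340; half-weight = 170.
Sort by position and accumulate weight:
  mile 6 (Northgate, w=75) → cum 75
  mile 12 (Southcross, w=125) → cum 200  ≥ 170 → median here
  mile 29 (Eastvale, w=120) → cum 320
  mile 30 (Westmoor, w=20) → cum 340
Optimal location: mile 12.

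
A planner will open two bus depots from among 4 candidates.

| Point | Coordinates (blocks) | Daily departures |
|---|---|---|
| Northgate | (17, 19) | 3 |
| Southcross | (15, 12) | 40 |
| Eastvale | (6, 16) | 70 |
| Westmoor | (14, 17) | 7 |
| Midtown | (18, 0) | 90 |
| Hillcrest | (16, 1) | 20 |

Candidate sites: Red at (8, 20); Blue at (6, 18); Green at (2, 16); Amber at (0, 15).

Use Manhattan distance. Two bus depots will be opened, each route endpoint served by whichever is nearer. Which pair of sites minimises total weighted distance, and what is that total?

Evaluate every pair (each demand assigned to the nearer of the two):
  {Red, Blue}: total = 4073
  {Blue, Green}: total = 4079
  {Blue, Amber}: total = 4079
  {Red, Green}: total = 4213
  {Red, Amber}: total = 4353
  {Green, Amber}: total = 4565
Best pair: {Red, Blue} with total 4073.

{Red, Blue}, total 4073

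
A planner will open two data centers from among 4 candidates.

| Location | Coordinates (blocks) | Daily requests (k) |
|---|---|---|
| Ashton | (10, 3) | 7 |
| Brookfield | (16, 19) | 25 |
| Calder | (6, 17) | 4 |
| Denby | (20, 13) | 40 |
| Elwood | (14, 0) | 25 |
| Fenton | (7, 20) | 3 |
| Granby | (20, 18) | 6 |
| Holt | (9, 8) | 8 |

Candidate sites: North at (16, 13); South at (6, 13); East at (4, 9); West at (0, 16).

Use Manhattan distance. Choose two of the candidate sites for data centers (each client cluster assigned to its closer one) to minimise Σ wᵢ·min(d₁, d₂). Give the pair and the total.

{North, South}, total 941

Evaluate every pair (each demand assigned to the nearer of the two):
  {North, South}: total = 941
  {North, East}: total = 953
  {North, West}: total = 1008
  {South, East}: total = 1721
  {South, West}: total = 1801
  {East, West}: total = 2075
Best pair: {North, South} with total 941.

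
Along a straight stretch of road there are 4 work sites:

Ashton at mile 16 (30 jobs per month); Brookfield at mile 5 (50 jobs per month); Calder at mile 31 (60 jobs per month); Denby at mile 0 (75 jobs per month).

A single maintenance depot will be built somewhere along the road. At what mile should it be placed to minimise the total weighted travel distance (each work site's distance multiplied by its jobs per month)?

For a sum of weighted absolute distances on a line, the optimum is the weighted median (not the mean). Total weight W = 215; half-weight = 107.5.
Sort by position and accumulate weight:
  mile 0 (Denby, w=75) → cum 75
  mile 5 (Brookfield, w=50) → cum 125  ≥ 107.5 → median here
  mile 16 (Ashton, w=30) → cum 155
  mile 31 (Calder, w=60) → cum 215
Optimal location: mile 5.

x = 5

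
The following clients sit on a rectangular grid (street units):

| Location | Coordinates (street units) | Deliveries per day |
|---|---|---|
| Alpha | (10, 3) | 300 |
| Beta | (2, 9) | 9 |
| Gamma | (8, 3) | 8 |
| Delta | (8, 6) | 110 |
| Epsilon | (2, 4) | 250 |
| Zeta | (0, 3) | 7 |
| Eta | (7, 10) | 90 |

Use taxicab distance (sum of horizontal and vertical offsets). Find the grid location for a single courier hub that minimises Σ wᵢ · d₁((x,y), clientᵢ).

(8, 4)

Manhattan distance separates: Σwᵢ(|x−xᵢ|+|y−yᵢ|) = Σwᵢ|x−xᵢ| + Σwᵢ|y−yᵢ|, so x and y are optimised independently as 1-D weighted medians.
Total weight W = 774; half = 387.
x-coordinate, sorted with cumulative weight:
  x=0 (Zeta, w=7) cum 7
  x=2 (Beta, w=9) cum 16
  x=2 (Epsilon, w=250) cum 266
  x=7 (Eta, w=90) cum 356
  x=8 (Gamma, w=8) cum 364
  x=8 (Delta, w=110) cum 474  ← median
  x=10 (Alpha, w=300) cum 774
⇒ x* = 8
y-coordinate, sorted with cumulative weight:
  y=3 (Alpha, w=300) cum 300
  y=3 (Gamma, w=8) cum 308
  y=3 (Zeta, w=7) cum 315
  y=4 (Epsilon, w=250) cum 565  ← median
  y=6 (Delta, w=110) cum 675
  y=9 (Beta, w=9) cum 684
  y=10 (Eta, w=90) cum 774
⇒ y* = 4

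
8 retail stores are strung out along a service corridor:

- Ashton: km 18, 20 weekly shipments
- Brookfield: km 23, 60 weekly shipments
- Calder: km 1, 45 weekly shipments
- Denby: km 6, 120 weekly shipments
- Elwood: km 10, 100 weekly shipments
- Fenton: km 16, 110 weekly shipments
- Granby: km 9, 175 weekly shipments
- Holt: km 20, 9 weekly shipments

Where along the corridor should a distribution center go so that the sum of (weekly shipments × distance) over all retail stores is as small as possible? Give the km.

x = 9

For a sum of weighted absolute distances on a line, the optimum is the weighted median (not the mean). Total weight W = 639; half-weight = 319.5.
Sort by position and accumulate weight:
  km 1 (Calder, w=45) → cum 45
  km 6 (Denby, w=120) → cum 165
  km 9 (Granby, w=175) → cum 340  ≥ 319.5 → median here
  km 10 (Elwood, w=100) → cum 440
  km 16 (Fenton, w=110) → cum 550
  km 18 (Ashton, w=20) → cum 570
  km 20 (Holt, w=9) → cum 579
  km 23 (Brookfield, w=60) → cum 639
Optimal location: km 9.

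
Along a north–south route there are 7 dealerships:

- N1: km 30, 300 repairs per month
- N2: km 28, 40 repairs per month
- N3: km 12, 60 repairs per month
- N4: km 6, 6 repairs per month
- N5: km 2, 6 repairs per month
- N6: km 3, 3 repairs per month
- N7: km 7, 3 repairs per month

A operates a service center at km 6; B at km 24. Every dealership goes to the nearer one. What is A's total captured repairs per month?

78

The indifferent point is the midpoint (6+24)/2 = 15; dealerships left of it (closer to A at 6) go to A, those right go to B.
  N5 at 2 (w=6) → A
  N6 at 3 (w=3) → A
  N4 at 6 (w=6) → A
  N7 at 7 (w=3) → A
  N3 at 12 (w=60) → A
  N2 at 28 (w=40) → B
  N1 at 30 (w=300) → B
A captures 78; B captures 340.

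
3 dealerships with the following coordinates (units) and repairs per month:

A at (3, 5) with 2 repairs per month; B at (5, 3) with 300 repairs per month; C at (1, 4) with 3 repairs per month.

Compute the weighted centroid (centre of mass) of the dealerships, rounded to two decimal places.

The minimiser of Σwᵢ‖p−pᵢ‖² is the weighted centroid p* = (Σwᵢpᵢ)/(Σwᵢ).
Σwᵢ = 305.
Σwᵢxᵢ = 2·3 + 300·5 + 3·1 = 1509.
Σwᵢyᵢ = 2·5 + 300·3 + 3·4 = 922.
x* = 1509/305 = 4.95, y* = 922/305 = 3.02.

(4.95, 3.02)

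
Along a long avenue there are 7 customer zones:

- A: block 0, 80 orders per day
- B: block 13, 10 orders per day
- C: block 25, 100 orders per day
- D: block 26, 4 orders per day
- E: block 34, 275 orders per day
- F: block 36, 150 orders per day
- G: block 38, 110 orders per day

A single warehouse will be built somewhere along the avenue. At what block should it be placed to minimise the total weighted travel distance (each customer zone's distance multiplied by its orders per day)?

x = 34

For a sum of weighted absolute distances on a line, the optimum is the weighted median (not the mean). Total weight W = 729; half-weight = 364.5.
Sort by position and accumulate weight:
  block 0 (A, w=80) → cum 80
  block 13 (B, w=10) → cum 90
  block 25 (C, w=100) → cum 190
  block 26 (D, w=4) → cum 194
  block 34 (E, w=275) → cum 469  ≥ 364.5 → median here
  block 36 (F, w=150) → cum 619
  block 38 (G, w=110) → cum 729
Optimal location: block 34.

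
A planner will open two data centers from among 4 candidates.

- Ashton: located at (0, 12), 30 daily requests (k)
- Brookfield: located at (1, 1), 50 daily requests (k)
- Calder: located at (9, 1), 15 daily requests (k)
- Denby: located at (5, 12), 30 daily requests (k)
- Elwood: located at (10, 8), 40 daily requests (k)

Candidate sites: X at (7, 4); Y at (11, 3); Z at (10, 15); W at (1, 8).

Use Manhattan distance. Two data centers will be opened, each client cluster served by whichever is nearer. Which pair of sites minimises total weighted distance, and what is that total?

{Y, W}, total 1040

Evaluate every pair (each demand assigned to the nearer of the two):
  {Y, W}: total = 1040
  {X, W}: total = 1095
  {Z, W}: total = 1245
  {X, Z}: total = 1435
  {X, Y}: total = 1500
  {Y, Z}: total = 1530
Best pair: {Y, W} with total 1040.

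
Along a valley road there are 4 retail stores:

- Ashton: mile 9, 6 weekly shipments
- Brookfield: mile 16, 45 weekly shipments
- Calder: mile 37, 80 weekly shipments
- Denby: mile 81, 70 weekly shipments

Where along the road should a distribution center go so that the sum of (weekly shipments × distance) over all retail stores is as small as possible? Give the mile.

x = 37

For a sum of weighted absolute distances on a line, the optimum is the weighted median (not the mean). Total weight W = 201; half-weight = 100.5.
Sort by position and accumulate weight:
  mile 9 (Ashton, w=6) → cum 6
  mile 16 (Brookfield, w=45) → cum 51
  mile 37 (Calder, w=80) → cum 131  ≥ 100.5 → median here
  mile 81 (Denby, w=70) → cum 201
Optimal location: mile 37.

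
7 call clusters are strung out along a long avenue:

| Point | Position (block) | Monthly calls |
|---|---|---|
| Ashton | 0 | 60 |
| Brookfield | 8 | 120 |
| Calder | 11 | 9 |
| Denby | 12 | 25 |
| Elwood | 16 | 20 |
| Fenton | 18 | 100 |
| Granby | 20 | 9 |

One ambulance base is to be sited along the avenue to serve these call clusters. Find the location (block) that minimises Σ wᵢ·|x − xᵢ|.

x = 8

For a sum of weighted absolute distances on a line, the optimum is the weighted median (not the mean). Total weight W = 343; half-weight = 171.5.
Sort by position and accumulate weight:
  block 0 (Ashton, w=60) → cum 60
  block 8 (Brookfield, w=120) → cum 180  ≥ 171.5 → median here
  block 11 (Calder, w=9) → cum 189
  block 12 (Denby, w=25) → cum 214
  block 16 (Elwood, w=20) → cum 234
  block 18 (Fenton, w=100) → cum 334
  block 20 (Granby, w=9) → cum 343
Optimal location: block 8.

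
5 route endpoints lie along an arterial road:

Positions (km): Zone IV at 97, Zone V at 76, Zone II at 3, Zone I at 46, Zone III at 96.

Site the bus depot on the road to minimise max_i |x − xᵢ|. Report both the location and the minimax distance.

The 1-center on a line is the midpoint of the two extreme points: leftmost at 3, rightmost at 97.
Optimal location = (3 + 97)/2 = 50; maximum distance = (97 − 3)/2 = 47.

location 50, max distance 47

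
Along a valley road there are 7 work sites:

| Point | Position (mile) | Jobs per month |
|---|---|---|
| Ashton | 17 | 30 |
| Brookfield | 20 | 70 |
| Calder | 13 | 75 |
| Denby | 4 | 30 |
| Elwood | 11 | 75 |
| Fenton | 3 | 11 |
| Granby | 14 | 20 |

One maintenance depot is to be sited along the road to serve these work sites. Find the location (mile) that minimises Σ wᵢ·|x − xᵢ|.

x = 13

For a sum of weighted absolute distances on a line, the optimum is the weighted median (not the mean). Total weight W = 311; half-weight = 155.5.
Sort by position and accumulate weight:
  mile 3 (Fenton, w=11) → cum 11
  mile 4 (Denby, w=30) → cum 41
  mile 11 (Elwood, w=75) → cum 116
  mile 13 (Calder, w=75) → cum 191  ≥ 155.5 → median here
  mile 14 (Granby, w=20) → cum 211
  mile 17 (Ashton, w=30) → cum 241
  mile 20 (Brookfield, w=70) → cum 311
Optimal location: mile 13.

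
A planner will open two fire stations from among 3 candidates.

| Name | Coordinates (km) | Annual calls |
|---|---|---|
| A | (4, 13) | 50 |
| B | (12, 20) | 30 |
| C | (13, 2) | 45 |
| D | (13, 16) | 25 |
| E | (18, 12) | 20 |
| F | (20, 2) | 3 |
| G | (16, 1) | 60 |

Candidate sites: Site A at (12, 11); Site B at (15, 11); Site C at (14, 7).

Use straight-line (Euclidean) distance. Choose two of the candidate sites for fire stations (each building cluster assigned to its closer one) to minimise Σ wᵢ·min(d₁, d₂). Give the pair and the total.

{Site A, Site C}, total 1563.8

Evaluate every pair (each demand assigned to the nearer of the two):
  {Site A, Site C}: total = 1563.8
  {Site B, Site C}: total = 1673.9
  {Site A, Site B}: total = 1914.4
Best pair: {Site A, Site C} with total 1563.8.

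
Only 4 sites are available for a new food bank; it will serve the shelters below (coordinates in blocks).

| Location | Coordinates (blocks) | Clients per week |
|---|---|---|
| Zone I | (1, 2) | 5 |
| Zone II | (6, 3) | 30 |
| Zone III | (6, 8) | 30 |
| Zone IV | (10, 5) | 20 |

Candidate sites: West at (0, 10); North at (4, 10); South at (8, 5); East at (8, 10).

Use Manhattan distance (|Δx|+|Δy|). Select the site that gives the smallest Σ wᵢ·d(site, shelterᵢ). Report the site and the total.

South, total 360 blocks

Total weighted distance at each candidate:
  West (0, 10): total = 975
  North (4, 10): total = 665
  South (8, 5): total = 360
  East (8, 10): total = 605
Minimum is at South with total 360 blocks.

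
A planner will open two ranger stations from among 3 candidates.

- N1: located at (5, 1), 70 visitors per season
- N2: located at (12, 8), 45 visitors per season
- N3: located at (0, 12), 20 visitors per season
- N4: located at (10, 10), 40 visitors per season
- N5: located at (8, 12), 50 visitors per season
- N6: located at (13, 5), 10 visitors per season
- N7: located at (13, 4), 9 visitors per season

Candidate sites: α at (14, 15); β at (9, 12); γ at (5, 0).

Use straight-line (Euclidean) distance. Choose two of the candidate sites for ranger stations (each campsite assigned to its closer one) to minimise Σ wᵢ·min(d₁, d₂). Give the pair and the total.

Evaluate every pair (each demand assigned to the nearer of the two):
  {β, γ}: total = 775.6
  {α, γ}: total = 1424.0
  {α, β}: total = 1524.9
Best pair: {β, γ} with total 775.6.

{β, γ}, total 775.6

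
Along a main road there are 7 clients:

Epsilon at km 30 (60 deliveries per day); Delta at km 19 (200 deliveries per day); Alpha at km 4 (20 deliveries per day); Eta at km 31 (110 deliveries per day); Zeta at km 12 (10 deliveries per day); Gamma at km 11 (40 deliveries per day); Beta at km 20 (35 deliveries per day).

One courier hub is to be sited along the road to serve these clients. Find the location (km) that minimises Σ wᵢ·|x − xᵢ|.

x = 19

For a sum of weighted absolute distances on a line, the optimum is the weighted median (not the mean). Total weight W = 475; half-weight = 237.5.
Sort by position and accumulate weight:
  km 4 (Alpha, w=20) → cum 20
  km 11 (Gamma, w=40) → cum 60
  km 12 (Zeta, w=10) → cum 70
  km 19 (Delta, w=200) → cum 270  ≥ 237.5 → median here
  km 20 (Beta, w=35) → cum 305
  km 30 (Epsilon, w=60) → cum 365
  km 31 (Eta, w=110) → cum 475
Optimal location: km 19.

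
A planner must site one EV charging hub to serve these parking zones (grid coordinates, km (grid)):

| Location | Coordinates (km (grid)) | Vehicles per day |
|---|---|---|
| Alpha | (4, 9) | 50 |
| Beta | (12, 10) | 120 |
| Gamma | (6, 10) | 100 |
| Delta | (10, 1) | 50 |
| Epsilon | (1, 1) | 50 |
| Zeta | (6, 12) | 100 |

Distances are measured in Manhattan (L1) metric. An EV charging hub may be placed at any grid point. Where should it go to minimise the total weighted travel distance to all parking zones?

(6, 10)

Manhattan distance separates: Σwᵢ(|x−xᵢ|+|y−yᵢ|) = Σwᵢ|x−xᵢ| + Σwᵢ|y−yᵢ|, so x and y are optimised independently as 1-D weighted medians.
Total weight W = 470; half = 235.
x-coordinate, sorted with cumulative weight:
  x=1 (Epsilon, w=50) cum 50
  x=4 (Alpha, w=50) cum 100
  x=6 (Gamma, w=100) cum 200
  x=6 (Zeta, w=100) cum 300  ← median
  x=10 (Delta, w=50) cum 350
  x=12 (Beta, w=120) cum 470
⇒ x* = 6
y-coordinate, sorted with cumulative weight:
  y=1 (Delta, w=50) cum 50
  y=1 (Epsilon, w=50) cum 100
  y=9 (Alpha, w=50) cum 150
  y=10 (Beta, w=120) cum 270  ← median
  y=10 (Gamma, w=100) cum 370
  y=12 (Zeta, w=100) cum 470
⇒ y* = 10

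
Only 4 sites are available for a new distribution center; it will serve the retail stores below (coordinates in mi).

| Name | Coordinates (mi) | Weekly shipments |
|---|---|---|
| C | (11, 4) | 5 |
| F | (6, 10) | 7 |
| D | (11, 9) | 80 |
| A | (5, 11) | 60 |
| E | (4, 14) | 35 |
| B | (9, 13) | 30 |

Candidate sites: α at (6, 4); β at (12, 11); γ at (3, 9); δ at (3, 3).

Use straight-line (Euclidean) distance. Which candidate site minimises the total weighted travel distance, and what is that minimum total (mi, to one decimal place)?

β, total 1084.0 mi

Total weighted distance at each candidate:
  α (6, 4): total = 1698.5
  β (12, 11): total = 1084.0
  γ (3, 9): total = 1273.8
  δ (3, 3): total = 2124.8
Minimum is at β with total 1084.0 mi.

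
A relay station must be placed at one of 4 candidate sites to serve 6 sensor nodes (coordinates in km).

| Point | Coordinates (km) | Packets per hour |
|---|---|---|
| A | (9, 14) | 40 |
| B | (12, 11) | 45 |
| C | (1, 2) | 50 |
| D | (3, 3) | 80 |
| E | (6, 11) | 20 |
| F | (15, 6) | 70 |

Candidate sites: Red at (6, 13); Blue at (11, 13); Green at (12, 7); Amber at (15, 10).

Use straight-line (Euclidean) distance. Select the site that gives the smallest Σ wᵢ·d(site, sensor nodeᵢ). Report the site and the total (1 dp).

Green, total 2242.3 km

Total weighted distance at each candidate:
  Red (6, 13): total = 2688.6
  Blue (11, 13): total = 2629.9
  Green (12, 7): total = 2242.3
  Amber (15, 10): total = 2809.5
Minimum is at Green with total 2242.3 km.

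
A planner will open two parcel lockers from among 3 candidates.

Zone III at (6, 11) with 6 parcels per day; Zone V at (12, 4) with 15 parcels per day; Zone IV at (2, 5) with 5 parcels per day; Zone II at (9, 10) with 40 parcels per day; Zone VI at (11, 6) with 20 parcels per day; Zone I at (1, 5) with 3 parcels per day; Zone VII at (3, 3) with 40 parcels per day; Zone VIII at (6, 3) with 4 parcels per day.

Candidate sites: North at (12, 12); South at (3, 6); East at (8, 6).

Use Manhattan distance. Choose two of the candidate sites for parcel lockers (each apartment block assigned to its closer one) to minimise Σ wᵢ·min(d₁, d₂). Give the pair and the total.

Evaluate every pair (each demand assigned to the nearer of the two):
  {South, East}: total = 551
  {North, South}: total = 665
  {North, East}: total = 791
Best pair: {South, East} with total 551.

{South, East}, total 551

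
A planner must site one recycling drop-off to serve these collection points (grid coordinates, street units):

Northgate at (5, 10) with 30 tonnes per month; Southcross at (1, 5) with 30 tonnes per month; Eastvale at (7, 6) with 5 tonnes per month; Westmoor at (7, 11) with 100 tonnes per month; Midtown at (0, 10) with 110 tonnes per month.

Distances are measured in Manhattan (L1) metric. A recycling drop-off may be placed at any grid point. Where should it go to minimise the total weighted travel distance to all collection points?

Manhattan distance separates: Σwᵢ(|x−xᵢ|+|y−yᵢ|) = Σwᵢ|x−xᵢ| + Σwᵢ|y−yᵢ|, so x and y are optimised independently as 1-D weighted medians.
Total weight W = 275; half = 137.5.
x-coordinate, sorted with cumulative weight:
  x=0 (Midtown, w=110) cum 110
  x=1 (Southcross, w=30) cum 140  ← median
  x=5 (Northgate, w=30) cum 170
  x=7 (Eastvale, w=5) cum 175
  x=7 (Westmoor, w=100) cum 275
⇒ x* = 1
y-coordinate, sorted with cumulative weight:
  y=5 (Southcross, w=30) cum 30
  y=6 (Eastvale, w=5) cum 35
  y=10 (Northgate, w=30) cum 65
  y=10 (Midtown, w=110) cum 175  ← median
  y=11 (Westmoor, w=100) cum 275
⇒ y* = 10

(1, 10)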